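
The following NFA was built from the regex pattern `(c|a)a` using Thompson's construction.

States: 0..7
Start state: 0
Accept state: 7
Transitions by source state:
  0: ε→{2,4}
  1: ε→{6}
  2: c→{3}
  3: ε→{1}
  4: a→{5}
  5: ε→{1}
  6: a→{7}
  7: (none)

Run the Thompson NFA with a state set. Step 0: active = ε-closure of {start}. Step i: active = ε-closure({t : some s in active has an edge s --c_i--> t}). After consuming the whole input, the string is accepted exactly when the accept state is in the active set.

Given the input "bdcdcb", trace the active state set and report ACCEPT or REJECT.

initial (ε-close {0}): {0,2,4}
'b' @ 1: {}  — dead — no transitions
rest 'dcdcb' ignored (set empty)
end set {} — state 7 not in

Answer: REJECT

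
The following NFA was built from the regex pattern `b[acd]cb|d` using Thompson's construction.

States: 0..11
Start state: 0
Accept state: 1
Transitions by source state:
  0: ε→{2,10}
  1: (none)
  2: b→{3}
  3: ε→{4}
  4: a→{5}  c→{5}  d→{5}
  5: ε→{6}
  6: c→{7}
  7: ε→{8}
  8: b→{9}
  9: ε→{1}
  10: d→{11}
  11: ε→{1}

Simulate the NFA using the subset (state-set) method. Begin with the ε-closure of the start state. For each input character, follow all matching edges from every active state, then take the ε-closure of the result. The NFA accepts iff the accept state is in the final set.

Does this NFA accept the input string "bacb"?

Answer: ACCEPT

Derivation:
initial (ε-close {0}): {0,2,10}
'b' @ 1: {3,4}
'a' @ 2: {5,6}
'c' @ 3: {7,8}
'b' @ 4: {1,9}  [accepting]
end set {1,9} — state 1 in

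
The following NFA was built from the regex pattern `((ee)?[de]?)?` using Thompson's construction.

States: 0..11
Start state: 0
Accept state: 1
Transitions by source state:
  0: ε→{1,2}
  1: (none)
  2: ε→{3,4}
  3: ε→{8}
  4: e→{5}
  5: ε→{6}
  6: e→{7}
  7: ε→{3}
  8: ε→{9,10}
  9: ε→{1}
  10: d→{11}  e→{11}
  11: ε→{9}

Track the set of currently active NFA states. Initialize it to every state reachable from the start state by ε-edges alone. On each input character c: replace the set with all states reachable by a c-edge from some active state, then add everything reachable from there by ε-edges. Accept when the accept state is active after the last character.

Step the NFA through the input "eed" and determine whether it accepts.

start: ε-closure({0}) = {0,1,2,3,4,8,9,10}
'e' @ 1: {1,5,6,9,11}  ✓accept
'e' @ 2: {1,3,7,8,9,10}  ✓accept
'd' @ 3: {1,9,11}  ✓accept
final: {1,9,11}; accept 1 in set

Answer: ACCEPT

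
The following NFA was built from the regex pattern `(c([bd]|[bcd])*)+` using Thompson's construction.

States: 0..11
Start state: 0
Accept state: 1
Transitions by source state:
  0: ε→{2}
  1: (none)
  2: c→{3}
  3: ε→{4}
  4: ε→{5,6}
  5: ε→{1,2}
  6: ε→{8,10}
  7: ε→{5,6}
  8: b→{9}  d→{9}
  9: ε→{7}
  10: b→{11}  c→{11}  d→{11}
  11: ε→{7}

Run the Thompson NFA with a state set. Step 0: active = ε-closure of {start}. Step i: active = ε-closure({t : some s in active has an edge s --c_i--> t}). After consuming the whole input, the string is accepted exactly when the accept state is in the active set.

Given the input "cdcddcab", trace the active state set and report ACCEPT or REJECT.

initial (ε-close {0}): {0,2}
'c' @ 1: {1,2,3,4,5,6,8,10}  ✓accept
'd' @ 2: {1,2,5,6,7,8,9,10,11}  ✓accept
'c' @ 3: {1,2,3,4,5,6,7,8,10,11}  ✓accept
'd' @ 4: {1,2,5,6,7,8,9,10,11}  ✓accept
'd' @ 5: {1,2,5,6,7,8,9,10,11}  ✓accept
'c' @ 6: {1,2,3,4,5,6,7,8,10,11}  ✓accept
'a' @ 7: {}  — state set empty
rest 'b' ignored (set empty)
end set {} — state 1 not in

Answer: REJECT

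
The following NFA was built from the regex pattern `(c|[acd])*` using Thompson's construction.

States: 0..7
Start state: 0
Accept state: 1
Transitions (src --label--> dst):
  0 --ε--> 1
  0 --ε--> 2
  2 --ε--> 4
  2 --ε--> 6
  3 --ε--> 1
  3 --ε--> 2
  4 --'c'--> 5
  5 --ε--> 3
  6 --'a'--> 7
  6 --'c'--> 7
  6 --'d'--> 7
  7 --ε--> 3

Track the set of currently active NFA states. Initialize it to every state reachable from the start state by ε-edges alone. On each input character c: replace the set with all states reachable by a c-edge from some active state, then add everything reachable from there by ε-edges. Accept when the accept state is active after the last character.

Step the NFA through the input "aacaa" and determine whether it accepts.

start: ε-closure({0}) = {0,1,2,4,6}
'a' @ 1: {1,2,3,4,6,7}  [accepting]
'a' @ 2: {1,2,3,4,6,7}  [accepting]
'c' @ 3: {1,2,3,4,5,6,7}  [accepting]
'a' @ 4: {1,2,3,4,6,7}  [accepting]
'a' @ 5: {1,2,3,4,6,7}  [accepting]
final: {1,2,3,4,6,7}; accept 1 in set

Answer: ACCEPT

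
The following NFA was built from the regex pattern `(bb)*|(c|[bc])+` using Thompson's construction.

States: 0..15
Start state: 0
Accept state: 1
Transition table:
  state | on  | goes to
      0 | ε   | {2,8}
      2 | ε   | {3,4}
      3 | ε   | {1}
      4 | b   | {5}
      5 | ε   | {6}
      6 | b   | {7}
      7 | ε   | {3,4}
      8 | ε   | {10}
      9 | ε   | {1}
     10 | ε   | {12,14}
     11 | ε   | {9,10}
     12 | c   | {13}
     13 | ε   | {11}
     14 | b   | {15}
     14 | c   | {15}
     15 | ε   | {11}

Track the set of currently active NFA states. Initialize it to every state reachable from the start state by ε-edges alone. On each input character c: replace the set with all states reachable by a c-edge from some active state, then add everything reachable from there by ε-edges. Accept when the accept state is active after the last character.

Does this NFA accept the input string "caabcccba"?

S₀ = ε-closure({0}) = {0,1,2,3,4,8,10,12,14}
'c' @ 1: {1,9,10,11,12,13,14,15}  (accept∈set)
'a' @ 2: {}  — dead — no transitions
rest 'abcccba' ignored (set empty)
after full input: {}  (accept=1 not in)

Answer: REJECT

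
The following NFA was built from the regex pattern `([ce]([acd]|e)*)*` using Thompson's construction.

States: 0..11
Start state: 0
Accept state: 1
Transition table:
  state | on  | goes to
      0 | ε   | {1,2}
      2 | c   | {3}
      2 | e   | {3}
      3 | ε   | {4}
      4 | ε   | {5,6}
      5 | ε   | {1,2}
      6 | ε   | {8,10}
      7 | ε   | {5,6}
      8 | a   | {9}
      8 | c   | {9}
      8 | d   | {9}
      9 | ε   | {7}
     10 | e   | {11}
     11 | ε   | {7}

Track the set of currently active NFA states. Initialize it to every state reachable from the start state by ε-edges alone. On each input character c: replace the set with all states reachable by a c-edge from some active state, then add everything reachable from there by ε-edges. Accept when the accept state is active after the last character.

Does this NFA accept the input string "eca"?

initial (ε-close {0}): {0,1,2}
'e' @ 1: {1,2,3,4,5,6,8,10}  [accepting]
'c' @ 2: {1,2,3,4,5,6,7,8,9,10}  [accepting]
'a' @ 3: {1,2,5,6,7,8,9,10}  [accepting]
end set {1,2,5,6,7,8,9,10} — state 1 in

Answer: ACCEPT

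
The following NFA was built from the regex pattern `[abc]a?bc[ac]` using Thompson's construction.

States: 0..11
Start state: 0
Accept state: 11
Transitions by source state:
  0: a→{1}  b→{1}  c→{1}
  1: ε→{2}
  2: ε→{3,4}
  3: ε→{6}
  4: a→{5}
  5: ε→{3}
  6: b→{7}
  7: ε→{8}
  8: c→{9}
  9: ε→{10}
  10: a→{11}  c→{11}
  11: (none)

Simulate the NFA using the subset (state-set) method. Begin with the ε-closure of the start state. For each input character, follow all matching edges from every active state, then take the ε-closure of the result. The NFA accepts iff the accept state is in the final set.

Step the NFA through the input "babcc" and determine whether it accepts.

Answer: ACCEPT

Steps:
initial (ε-close {0}): {0}
'b' @ 1: {1,2,3,4,6}
'a' @ 2: {3,5,6}
'b' @ 3: {7,8}
'c' @ 4: {9,10}
'c' @ 5: {11}  [accepting]
after full input: {11}  (accept=11 in)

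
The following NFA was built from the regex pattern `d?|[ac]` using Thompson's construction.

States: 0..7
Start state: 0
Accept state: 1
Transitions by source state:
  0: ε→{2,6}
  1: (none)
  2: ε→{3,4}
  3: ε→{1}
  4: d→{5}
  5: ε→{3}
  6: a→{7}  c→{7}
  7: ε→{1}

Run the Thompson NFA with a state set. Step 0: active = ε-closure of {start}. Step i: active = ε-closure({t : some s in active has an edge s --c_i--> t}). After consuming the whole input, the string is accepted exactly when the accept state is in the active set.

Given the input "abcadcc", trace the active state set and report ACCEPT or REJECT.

S₀ = ε-closure({0}) = {0,1,2,3,4,6}
'a' @ 1: {1,7}  (accept∈set)
'b' @ 2: {}  — dead — no transitions
rest 'cadcc' ignored (set empty)
end set {} — state 1 not in

Answer: REJECT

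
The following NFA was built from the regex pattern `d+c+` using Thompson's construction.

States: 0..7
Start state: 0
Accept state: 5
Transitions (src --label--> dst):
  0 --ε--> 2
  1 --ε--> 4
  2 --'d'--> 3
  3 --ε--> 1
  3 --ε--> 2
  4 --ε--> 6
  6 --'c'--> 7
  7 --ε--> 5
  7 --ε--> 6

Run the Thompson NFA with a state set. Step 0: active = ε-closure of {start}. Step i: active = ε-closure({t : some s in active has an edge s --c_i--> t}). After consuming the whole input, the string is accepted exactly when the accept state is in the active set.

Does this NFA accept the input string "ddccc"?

S₀ = ε-closure({0}) = {0,2}
'd' @ 1: {1,2,3,4,6}
'd' @ 2: {1,2,3,4,6}
'c' @ 3: {5,6,7}  ✓accept
'c' @ 4: {5,6,7}  ✓accept
'c' @ 5: {5,6,7}  ✓accept
end set {5,6,7} — state 5 in

Answer: ACCEPT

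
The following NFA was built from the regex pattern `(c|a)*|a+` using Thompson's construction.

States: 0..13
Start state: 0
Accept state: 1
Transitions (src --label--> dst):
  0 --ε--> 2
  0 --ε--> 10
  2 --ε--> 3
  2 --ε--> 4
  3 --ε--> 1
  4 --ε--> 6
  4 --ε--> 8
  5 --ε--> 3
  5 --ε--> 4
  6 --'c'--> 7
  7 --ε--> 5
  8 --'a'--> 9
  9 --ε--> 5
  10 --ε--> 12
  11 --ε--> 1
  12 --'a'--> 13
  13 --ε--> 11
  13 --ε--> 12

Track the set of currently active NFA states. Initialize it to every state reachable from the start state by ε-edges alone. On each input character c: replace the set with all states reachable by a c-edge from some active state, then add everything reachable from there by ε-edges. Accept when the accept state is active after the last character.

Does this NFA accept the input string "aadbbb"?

start: ε-closure({0}) = {0,1,2,3,4,6,8,10,12}
'a' @ 1: {1,3,4,5,6,8,9,11,12,13}  ✓accept
'a' @ 2: {1,3,4,5,6,8,9,11,12,13}  ✓accept
'd' @ 3: {}  — no active states
rest 'bbb' ignored (set empty)
end set {} — state 1 not in

Answer: REJECT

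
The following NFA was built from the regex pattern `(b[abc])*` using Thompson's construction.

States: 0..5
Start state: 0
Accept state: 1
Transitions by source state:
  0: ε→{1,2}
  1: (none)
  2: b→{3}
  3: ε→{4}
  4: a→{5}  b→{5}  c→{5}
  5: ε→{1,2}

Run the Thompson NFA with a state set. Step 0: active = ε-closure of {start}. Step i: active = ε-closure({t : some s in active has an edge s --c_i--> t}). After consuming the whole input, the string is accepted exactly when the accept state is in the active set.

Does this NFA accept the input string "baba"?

S₀ = ε-closure({0}) = {0,1,2}
'b' @ 1: {3,4}
'a' @ 2: {1,2,5}  [accepting]
'b' @ 3: {3,4}
'a' @ 4: {1,2,5}  [accepting]
end set {1,2,5} — state 1 in

Answer: ACCEPT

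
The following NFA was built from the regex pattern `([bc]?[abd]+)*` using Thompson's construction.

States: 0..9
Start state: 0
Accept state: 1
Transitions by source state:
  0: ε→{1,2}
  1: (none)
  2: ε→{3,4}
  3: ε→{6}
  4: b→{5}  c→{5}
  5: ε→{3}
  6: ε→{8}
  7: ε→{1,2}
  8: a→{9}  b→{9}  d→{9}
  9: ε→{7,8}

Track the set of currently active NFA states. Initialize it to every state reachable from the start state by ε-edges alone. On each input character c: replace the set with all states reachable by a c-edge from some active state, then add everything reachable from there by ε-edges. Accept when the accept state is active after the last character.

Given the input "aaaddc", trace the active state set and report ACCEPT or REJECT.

S₀ = ε-closure({0}) = {0,1,2,3,4,6,8}
'a' @ 1: {1,2,3,4,6,7,8,9}  (accept∈set)
'a' @ 2: {1,2,3,4,6,7,8,9}  (accept∈set)
'a' @ 3: {1,2,3,4,6,7,8,9}  (accept∈set)
'd' @ 4: {1,2,3,4,6,7,8,9}  (accept∈set)
'd' @ 5: {1,2,3,4,6,7,8,9}  (accept∈set)
'c' @ 6: {3,5,6,8}
after full input: {3,5,6,8}  (accept=1 not in)

Answer: REJECT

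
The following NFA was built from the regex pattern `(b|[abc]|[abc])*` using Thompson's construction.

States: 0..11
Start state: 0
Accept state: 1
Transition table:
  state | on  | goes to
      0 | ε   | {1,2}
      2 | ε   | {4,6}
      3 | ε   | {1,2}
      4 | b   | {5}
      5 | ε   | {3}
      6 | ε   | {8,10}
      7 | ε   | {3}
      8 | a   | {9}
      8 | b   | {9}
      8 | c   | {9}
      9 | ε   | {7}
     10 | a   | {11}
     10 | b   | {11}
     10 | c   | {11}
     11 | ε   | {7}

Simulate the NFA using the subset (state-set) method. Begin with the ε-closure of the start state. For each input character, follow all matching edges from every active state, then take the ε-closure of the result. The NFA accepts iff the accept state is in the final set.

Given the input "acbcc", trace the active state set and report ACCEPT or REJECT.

Answer: ACCEPT

Trace:
S₀ = ε-closure({0}) = {0,1,2,4,6,8,10}
'a' @ 1: {1,2,3,4,6,7,8,9,10,11}  [accepting]
'c' @ 2: {1,2,3,4,6,7,8,9,10,11}  [accepting]
'b' @ 3: {1,2,3,4,5,6,7,8,9,10,11}  [accepting]
'c' @ 4: {1,2,3,4,6,7,8,9,10,11}  [accepting]
'c' @ 5: {1,2,3,4,6,7,8,9,10,11}  [accepting]
after full input: {1,2,3,4,6,7,8,9,10,11}  (accept=1 in)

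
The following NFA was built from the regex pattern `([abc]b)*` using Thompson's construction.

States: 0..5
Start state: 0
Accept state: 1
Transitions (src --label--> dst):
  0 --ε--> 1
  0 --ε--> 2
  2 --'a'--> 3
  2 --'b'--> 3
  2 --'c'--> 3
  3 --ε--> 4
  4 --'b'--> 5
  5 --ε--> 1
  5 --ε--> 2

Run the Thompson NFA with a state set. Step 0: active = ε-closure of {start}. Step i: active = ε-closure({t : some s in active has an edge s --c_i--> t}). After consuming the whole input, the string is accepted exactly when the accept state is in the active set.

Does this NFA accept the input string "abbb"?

Answer: ACCEPT

Steps:
initial (ε-close {0}): {0,1,2}
'a' @ 1: {3,4}
'b' @ 2: {1,2,5}  (accept∈set)
'b' @ 3: {3,4}
'b' @ 4: {1,2,5}  (accept∈set)
final: {1,2,5}; accept 1 in set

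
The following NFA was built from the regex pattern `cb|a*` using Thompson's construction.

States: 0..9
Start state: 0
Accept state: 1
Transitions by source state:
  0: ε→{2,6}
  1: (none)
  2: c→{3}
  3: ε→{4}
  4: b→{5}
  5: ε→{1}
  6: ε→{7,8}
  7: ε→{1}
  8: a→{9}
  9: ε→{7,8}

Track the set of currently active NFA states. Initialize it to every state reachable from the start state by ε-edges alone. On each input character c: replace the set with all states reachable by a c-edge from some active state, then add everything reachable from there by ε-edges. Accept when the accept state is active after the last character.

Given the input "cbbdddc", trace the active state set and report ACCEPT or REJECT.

Answer: REJECT

Steps:
initial (ε-close {0}): {0,1,2,6,7,8}
'c' @ 1: {3,4}
'b' @ 2: {1,5}  [accepting]
'b' @ 3: {}  — state set empty
rest 'dddc' ignored (set empty)
end set {} — state 1 not in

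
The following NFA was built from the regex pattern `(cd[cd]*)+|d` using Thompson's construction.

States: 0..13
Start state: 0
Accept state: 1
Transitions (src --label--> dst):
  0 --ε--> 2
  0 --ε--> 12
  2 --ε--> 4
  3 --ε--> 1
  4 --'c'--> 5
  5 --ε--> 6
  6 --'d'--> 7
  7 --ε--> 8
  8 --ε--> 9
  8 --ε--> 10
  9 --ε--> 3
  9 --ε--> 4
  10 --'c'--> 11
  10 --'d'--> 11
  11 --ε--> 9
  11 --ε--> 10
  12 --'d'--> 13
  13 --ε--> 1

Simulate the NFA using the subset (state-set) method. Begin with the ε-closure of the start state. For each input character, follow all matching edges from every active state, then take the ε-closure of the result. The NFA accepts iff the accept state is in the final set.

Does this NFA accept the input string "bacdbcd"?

Answer: REJECT

Derivation:
initial (ε-close {0}): {0,2,4,12}
'b' @ 1: {}  — no active states
rest 'acdbcd' ignored (set empty)
end set {} — state 1 not in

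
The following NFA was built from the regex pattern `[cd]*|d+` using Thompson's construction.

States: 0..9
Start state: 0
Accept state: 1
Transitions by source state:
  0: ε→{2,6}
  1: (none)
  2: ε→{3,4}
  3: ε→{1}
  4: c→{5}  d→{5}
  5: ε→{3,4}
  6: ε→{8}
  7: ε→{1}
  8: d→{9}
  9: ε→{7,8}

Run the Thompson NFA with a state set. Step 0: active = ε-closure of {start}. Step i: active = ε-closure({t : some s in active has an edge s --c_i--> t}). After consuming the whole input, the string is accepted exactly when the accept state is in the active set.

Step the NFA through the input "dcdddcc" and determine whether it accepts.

start: ε-closure({0}) = {0,1,2,3,4,6,8}
'd' @ 1: {1,3,4,5,7,8,9}  (accept∈set)
'c' @ 2: {1,3,4,5}  (accept∈set)
'd' @ 3: {1,3,4,5}  (accept∈set)
'd' @ 4: {1,3,4,5}  (accept∈set)
'd' @ 5: {1,3,4,5}  (accept∈set)
'c' @ 6: {1,3,4,5}  (accept∈set)
'c' @ 7: {1,3,4,5}  (accept∈set)
after full input: {1,3,4,5}  (accept=1 in)

Answer: ACCEPT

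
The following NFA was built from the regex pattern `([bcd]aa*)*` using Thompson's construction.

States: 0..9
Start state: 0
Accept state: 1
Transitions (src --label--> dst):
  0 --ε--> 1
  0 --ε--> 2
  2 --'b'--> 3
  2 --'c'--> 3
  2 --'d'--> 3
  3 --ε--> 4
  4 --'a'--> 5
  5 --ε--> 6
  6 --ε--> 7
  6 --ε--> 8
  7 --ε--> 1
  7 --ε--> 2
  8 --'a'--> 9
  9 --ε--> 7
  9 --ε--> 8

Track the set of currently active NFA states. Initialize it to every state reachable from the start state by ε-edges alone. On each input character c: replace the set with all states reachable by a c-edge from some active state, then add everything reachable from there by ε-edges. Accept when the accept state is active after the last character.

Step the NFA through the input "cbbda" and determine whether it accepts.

Answer: REJECT

Steps:
start: ε-closure({0}) = {0,1,2}
'c' @ 1: {3,4}
'b' @ 2: {}  — state set empty
rest 'bda' ignored (set empty)
final: {}; accept 1 not in set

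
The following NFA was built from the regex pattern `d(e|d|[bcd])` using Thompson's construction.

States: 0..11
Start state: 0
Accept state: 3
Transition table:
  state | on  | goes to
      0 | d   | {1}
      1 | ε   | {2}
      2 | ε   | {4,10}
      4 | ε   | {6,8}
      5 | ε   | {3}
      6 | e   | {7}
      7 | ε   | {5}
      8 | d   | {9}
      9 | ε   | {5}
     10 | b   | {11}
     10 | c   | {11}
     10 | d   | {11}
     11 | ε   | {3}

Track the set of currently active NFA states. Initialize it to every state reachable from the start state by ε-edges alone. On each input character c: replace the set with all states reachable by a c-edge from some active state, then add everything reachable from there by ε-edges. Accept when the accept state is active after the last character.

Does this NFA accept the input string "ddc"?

initial (ε-close {0}): {0}
'd' @ 1: {1,2,4,6,8,10}
'd' @ 2: {3,5,9,11}  ✓accept
'c' @ 3: {}  — dead — no transitions
final: {}; accept 3 not in set

Answer: REJECT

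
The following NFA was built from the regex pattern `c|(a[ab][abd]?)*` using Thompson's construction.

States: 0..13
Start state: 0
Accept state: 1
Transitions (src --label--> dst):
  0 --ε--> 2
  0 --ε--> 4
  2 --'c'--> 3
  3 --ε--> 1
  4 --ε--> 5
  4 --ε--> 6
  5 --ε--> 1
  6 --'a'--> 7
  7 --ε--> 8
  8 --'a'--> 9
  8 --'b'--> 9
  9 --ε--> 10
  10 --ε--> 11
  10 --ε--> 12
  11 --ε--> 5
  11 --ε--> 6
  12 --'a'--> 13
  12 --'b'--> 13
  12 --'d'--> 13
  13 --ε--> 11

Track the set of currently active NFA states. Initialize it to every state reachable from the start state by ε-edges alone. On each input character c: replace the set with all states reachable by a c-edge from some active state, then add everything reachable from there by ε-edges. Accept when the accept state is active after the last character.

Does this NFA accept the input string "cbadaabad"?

Answer: REJECT

Steps:
start: ε-closure({0}) = {0,1,2,4,5,6}
'c' @ 1: {1,3}  [accepting]
'b' @ 2: {}  — dead — no transitions
rest 'adaabad' ignored (set empty)
end set {} — state 1 not in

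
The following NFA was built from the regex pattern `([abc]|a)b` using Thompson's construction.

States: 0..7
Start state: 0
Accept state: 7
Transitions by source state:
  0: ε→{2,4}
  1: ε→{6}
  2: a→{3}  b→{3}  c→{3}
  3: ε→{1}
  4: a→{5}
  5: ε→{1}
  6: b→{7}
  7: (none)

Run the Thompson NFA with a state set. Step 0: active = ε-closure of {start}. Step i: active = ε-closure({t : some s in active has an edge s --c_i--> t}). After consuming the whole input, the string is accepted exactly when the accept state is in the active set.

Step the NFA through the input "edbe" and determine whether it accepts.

Answer: REJECT

Steps:
start: ε-closure({0}) = {0,2,4}
'e' @ 1: {}  — no active states
rest 'dbe' ignored (set empty)
end set {} — state 7 not in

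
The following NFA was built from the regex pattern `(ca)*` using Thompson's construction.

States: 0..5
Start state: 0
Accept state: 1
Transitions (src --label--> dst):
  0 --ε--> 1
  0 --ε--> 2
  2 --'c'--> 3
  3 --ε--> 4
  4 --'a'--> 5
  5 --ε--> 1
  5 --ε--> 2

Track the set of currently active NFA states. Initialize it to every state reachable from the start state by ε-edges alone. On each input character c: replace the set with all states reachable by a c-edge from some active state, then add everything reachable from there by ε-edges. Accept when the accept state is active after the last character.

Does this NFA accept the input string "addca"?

Answer: REJECT

Derivation:
start: ε-closure({0}) = {0,1,2}
'a' @ 1: {}  — dead — no transitions
rest 'ddca' ignored (set empty)
end set {} — state 1 not in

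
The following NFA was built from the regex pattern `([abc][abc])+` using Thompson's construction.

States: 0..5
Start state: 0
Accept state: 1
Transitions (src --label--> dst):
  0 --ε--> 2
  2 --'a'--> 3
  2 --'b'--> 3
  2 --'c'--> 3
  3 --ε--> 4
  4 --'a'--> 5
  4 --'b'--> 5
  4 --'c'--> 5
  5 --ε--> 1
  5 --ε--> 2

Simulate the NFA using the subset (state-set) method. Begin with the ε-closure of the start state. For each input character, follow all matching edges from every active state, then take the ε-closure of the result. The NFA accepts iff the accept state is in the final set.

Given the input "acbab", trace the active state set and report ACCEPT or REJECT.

Answer: REJECT

Steps:
start: ε-closure({0}) = {0,2}
'a' @ 1: {3,4}
'c' @ 2: {1,2,5}  [accepting]
'b' @ 3: {3,4}
'a' @ 4: {1,2,5}  [accepting]
'b' @ 5: {3,4}
after full input: {3,4}  (accept=1 not in)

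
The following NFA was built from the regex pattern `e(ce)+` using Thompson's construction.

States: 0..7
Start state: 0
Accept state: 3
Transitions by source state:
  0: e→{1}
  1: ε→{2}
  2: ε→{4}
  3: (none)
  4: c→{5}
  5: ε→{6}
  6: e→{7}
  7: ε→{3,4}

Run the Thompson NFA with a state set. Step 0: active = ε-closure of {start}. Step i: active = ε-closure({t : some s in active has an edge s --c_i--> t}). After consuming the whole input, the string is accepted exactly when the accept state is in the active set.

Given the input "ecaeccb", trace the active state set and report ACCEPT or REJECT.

S₀ = ε-closure({0}) = {0}
'e' @ 1: {1,2,4}
'c' @ 2: {5,6}
'a' @ 3: {}  — no active states
rest 'eccb' ignored (set empty)
final: {}; accept 3 not in set

Answer: REJECT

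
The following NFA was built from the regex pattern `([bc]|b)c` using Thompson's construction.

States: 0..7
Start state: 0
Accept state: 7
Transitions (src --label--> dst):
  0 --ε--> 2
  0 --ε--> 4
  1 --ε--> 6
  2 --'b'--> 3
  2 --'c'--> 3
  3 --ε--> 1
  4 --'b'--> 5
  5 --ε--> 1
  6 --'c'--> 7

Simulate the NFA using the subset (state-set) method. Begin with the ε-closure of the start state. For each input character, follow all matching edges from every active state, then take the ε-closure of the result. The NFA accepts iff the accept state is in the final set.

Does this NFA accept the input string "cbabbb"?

S₀ = ε-closure({0}) = {0,2,4}
'c' @ 1: {1,3,6}
'b' @ 2: {}  — no active states
rest 'abbb' ignored (set empty)
final: {}; accept 7 not in set

Answer: REJECT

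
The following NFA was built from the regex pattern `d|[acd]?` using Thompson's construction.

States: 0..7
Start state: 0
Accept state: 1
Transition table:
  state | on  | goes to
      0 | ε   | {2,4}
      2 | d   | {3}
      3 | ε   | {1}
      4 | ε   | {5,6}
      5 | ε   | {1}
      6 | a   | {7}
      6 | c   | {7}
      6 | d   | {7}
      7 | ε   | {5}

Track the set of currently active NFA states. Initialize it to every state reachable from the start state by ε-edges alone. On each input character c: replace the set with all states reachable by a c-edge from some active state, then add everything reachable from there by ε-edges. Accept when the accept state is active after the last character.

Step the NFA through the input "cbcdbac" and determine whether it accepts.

Answer: REJECT

Derivation:
initial (ε-close {0}): {0,1,2,4,5,6}
'c' @ 1: {1,5,7}  [accepting]
'b' @ 2: {}  — no active states
rest 'cdbac' ignored (set empty)
after full input: {}  (accept=1 not in)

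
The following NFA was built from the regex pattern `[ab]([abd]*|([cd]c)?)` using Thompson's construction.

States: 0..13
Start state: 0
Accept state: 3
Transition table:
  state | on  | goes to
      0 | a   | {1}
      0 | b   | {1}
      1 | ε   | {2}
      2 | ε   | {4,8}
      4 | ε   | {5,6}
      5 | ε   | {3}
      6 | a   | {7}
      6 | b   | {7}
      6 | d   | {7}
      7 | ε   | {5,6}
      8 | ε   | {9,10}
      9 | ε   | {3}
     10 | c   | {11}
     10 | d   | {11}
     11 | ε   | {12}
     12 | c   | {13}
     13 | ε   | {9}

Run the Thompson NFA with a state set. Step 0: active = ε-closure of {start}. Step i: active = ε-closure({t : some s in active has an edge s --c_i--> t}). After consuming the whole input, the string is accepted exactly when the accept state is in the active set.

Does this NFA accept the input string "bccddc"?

start: ε-closure({0}) = {0}
'b' @ 1: {1,2,3,4,5,6,8,9,10}  ✓accept
'c' @ 2: {11,12}
'c' @ 3: {3,9,13}  ✓accept
'd' @ 4: {}  — no active states
rest 'dc' ignored (set empty)
end set {} — state 3 not in

Answer: REJECT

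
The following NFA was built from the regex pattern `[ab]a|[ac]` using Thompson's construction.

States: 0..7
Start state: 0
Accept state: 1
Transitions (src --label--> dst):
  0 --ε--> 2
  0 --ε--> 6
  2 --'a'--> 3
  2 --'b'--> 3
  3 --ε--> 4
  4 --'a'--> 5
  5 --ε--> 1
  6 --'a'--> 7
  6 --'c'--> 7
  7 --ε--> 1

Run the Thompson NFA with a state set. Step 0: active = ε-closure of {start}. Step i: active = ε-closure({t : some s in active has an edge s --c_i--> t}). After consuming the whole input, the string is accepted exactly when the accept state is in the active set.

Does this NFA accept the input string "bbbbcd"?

S₀ = ε-closure({0}) = {0,2,6}
'b' @ 1: {3,4}
'b' @ 2: {}  — no active states
rest 'bbcd' ignored (set empty)
end set {} — state 1 not in

Answer: REJECT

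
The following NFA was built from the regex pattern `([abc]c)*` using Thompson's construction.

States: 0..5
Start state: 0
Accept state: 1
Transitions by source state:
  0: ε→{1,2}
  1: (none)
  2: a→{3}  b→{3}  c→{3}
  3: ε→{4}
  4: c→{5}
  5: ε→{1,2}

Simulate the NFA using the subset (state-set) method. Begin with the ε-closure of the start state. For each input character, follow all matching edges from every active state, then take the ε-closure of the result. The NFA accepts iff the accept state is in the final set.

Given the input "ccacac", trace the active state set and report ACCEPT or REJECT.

Answer: ACCEPT

Trace:
S₀ = ε-closure({0}) = {0,1,2}
'c' @ 1: {3,4}
'c' @ 2: {1,2,5}  [accepting]
'a' @ 3: {3,4}
'c' @ 4: {1,2,5}  [accepting]
'a' @ 5: {3,4}
'c' @ 6: {1,2,5}  [accepting]
end set {1,2,5} — state 1 in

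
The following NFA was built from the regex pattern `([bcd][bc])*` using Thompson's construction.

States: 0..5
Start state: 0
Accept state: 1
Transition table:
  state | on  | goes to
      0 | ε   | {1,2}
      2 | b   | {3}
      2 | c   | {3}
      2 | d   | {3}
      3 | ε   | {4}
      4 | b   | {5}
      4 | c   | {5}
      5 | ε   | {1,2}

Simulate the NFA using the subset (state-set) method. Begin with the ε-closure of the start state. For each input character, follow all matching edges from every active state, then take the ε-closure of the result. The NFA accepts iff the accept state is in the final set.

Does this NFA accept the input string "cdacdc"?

initial (ε-close {0}): {0,1,2}
'c' @ 1: {3,4}
'd' @ 2: {}  — state set empty
rest 'acdc' ignored (set empty)
final: {}; accept 1 not in set

Answer: REJECT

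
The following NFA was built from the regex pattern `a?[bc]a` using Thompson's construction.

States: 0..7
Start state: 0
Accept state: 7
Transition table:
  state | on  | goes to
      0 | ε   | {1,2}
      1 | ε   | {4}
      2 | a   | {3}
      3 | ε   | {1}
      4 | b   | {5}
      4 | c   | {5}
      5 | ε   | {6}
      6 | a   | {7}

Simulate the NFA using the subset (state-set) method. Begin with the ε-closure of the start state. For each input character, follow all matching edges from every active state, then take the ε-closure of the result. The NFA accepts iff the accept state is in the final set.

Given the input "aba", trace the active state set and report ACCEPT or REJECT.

S₀ = ε-closure({0}) = {0,1,2,4}
'a' @ 1: {1,3,4}
'b' @ 2: {5,6}
'a' @ 3: {7}  ✓accept
final: {7}; accept 7 in set

Answer: ACCEPT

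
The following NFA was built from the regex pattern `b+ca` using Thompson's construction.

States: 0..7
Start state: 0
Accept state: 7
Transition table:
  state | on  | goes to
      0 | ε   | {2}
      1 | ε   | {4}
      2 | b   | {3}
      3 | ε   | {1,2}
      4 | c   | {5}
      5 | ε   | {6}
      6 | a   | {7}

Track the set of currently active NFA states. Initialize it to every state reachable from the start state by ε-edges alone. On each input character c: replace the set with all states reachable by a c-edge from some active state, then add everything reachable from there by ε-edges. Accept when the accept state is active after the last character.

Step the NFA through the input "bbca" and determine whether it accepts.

Answer: ACCEPT

Steps:
start: ε-closure({0}) = {0,2}
'b' @ 1: {1,2,3,4}
'b' @ 2: {1,2,3,4}
'c' @ 3: {5,6}
'a' @ 4: {7}  [accepting]
end set {7} — state 7 in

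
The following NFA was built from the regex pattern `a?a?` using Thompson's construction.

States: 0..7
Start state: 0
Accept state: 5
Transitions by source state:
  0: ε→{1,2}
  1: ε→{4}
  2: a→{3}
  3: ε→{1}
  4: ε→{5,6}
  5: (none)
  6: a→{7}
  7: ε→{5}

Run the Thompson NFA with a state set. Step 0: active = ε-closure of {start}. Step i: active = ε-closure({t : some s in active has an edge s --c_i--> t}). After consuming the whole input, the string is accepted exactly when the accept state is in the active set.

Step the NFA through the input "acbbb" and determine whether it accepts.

Answer: REJECT

Derivation:
initial (ε-close {0}): {0,1,2,4,5,6}
'a' @ 1: {1,3,4,5,6,7}  ✓accept
'c' @ 2: {}  — state set empty
rest 'bbb' ignored (set empty)
after full input: {}  (accept=5 not in)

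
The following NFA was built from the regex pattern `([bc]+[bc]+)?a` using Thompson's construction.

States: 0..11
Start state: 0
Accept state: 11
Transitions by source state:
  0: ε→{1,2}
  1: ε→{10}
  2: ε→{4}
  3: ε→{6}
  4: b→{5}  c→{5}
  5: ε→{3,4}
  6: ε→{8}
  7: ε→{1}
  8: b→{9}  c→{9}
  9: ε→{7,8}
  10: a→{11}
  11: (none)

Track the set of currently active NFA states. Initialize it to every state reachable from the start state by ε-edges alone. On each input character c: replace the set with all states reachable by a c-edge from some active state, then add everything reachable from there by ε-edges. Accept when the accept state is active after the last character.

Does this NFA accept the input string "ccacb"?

S₀ = ε-closure({0}) = {0,1,2,4,10}
'c' @ 1: {3,4,5,6,8}
'c' @ 2: {1,3,4,5,6,7,8,9,10}
'a' @ 3: {11}  [accepting]
'c' @ 4: {}  — state set empty
rest 'b' ignored (set empty)
final: {}; accept 11 not in set

Answer: REJECT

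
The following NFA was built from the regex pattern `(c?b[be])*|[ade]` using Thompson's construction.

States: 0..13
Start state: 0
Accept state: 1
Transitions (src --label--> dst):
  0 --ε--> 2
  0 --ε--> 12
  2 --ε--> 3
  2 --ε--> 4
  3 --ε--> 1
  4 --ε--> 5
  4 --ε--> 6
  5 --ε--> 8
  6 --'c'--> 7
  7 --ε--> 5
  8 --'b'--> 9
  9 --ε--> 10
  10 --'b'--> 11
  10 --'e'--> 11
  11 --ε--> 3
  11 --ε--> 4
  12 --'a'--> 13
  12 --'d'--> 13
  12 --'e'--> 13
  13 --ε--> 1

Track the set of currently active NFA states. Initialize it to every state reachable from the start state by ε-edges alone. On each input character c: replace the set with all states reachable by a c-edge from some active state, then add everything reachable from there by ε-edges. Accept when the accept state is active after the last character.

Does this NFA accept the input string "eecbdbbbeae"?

Answer: REJECT

Trace:
initial (ε-close {0}): {0,1,2,3,4,5,6,8,12}
'e' @ 1: {1,13}  ✓accept
'e' @ 2: {}  — state set empty
rest 'cbdbbbeae' ignored (set empty)
final: {}; accept 1 not in set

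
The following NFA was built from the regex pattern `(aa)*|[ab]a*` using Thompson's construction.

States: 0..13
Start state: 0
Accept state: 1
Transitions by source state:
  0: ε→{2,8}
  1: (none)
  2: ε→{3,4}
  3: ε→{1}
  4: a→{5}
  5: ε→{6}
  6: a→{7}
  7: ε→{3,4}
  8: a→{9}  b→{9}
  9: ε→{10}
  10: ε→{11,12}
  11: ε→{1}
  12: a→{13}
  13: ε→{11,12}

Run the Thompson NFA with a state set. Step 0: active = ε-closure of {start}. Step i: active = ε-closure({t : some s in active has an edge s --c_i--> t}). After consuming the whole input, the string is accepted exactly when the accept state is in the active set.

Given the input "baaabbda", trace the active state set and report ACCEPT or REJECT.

start: ε-closure({0}) = {0,1,2,3,4,8}
'b' @ 1: {1,9,10,11,12}  [accepting]
'a' @ 2: {1,11,12,13}  [accepting]
'a' @ 3: {1,11,12,13}  [accepting]
'a' @ 4: {1,11,12,13}  [accepting]
'b' @ 5: {}  — state set empty
rest 'bda' ignored (set empty)
end set {} — state 1 not in

Answer: REJECT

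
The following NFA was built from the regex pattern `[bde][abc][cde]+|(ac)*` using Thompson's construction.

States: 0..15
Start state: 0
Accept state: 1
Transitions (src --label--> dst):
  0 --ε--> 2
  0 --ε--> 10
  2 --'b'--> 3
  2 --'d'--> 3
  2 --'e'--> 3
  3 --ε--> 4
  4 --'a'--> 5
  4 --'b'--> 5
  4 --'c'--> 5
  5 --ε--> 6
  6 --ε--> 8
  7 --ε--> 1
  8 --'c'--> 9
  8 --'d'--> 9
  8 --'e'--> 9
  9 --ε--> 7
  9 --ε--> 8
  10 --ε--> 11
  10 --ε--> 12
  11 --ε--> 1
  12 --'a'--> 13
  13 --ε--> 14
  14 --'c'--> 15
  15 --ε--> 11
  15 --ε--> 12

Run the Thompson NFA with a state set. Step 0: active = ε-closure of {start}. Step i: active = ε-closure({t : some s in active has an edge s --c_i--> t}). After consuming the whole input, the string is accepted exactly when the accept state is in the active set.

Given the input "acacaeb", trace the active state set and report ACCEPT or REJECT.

Answer: REJECT

Steps:
start: ε-closure({0}) = {0,1,2,10,11,12}
'a' @ 1: {13,14}
'c' @ 2: {1,11,12,15}  (accept∈set)
'a' @ 3: {13,14}
'c' @ 4: {1,11,12,15}  (accept∈set)
'a' @ 5: {13,14}
'e' @ 6: {}  — no active states
rest 'b' ignored (set empty)
after full input: {}  (accept=1 not in)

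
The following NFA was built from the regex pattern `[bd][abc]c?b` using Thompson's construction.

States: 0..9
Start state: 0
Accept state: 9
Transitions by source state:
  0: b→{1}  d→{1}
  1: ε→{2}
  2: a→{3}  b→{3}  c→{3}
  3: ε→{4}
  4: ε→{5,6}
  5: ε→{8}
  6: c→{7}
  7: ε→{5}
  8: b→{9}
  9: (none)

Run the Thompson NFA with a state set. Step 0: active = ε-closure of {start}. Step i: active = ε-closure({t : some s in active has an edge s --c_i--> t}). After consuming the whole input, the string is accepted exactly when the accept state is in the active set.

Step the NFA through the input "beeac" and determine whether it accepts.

Answer: REJECT

Steps:
start: ε-closure({0}) = {0}
'b' @ 1: {1,2}
'e' @ 2: {}  — dead — no transitions
rest 'eac' ignored (set empty)
after full input: {}  (accept=9 not in)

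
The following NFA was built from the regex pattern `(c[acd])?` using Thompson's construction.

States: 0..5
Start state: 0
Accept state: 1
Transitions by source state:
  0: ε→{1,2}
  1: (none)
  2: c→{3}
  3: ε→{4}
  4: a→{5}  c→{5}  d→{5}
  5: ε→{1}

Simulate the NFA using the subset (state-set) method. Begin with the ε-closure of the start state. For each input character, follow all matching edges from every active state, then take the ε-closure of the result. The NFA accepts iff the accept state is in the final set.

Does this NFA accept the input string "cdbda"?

S₀ = ε-closure({0}) = {0,1,2}
'c' @ 1: {3,4}
'd' @ 2: {1,5}  ✓accept
'b' @ 3: {}  — state set empty
rest 'da' ignored (set empty)
after full input: {}  (accept=1 not in)

Answer: REJECT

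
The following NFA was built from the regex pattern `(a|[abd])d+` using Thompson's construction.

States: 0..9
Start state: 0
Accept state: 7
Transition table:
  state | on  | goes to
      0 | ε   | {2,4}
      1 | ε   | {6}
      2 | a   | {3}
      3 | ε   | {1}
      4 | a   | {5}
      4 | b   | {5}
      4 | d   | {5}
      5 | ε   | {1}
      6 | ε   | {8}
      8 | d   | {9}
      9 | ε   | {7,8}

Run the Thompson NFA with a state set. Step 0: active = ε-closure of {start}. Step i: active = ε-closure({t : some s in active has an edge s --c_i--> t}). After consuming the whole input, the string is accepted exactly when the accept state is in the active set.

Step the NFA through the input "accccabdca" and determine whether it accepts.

initial (ε-close {0}): {0,2,4}
'a' @ 1: {1,3,5,6,8}
'c' @ 2: {}  — no active states
rest 'cccabdca' ignored (set empty)
end set {} — state 7 not in

Answer: REJECT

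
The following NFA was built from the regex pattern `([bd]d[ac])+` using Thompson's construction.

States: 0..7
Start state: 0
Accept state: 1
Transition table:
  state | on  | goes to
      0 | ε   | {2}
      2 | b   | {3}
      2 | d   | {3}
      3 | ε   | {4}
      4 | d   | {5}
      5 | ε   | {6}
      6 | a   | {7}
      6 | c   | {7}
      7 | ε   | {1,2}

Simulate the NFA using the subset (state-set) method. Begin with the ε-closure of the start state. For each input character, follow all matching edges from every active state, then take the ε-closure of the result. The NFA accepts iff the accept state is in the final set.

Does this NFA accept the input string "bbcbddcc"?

Answer: REJECT

Derivation:
initial (ε-close {0}): {0,2}
'b' @ 1: {3,4}
'b' @ 2: {}  — dead — no transitions
rest 'cbddcc' ignored (set empty)
end set {} — state 1 not in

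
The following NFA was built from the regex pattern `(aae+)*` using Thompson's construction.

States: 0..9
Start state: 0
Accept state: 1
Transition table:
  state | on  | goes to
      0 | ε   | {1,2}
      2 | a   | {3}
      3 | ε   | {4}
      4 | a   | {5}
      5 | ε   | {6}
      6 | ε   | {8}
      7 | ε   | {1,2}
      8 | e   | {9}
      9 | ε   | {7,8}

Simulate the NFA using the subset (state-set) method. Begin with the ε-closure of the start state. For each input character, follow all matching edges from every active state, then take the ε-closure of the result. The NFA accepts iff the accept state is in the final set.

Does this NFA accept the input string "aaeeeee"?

Answer: ACCEPT

Steps:
S₀ = ε-closure({0}) = {0,1,2}
'a' @ 1: {3,4}
'a' @ 2: {5,6,8}
'e' @ 3: {1,2,7,8,9}  ✓accept
'e' @ 4: {1,2,7,8,9}  ✓accept
'e' @ 5: {1,2,7,8,9}  ✓accept
'e' @ 6: {1,2,7,8,9}  ✓accept
'e' @ 7: {1,2,7,8,9}  ✓accept
after full input: {1,2,7,8,9}  (accept=1 in)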